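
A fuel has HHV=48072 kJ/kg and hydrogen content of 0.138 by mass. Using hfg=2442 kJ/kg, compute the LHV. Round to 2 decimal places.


LHV = HHV - hfg * 9 * H
Water correction = 2442 * 9 * 0.138 = 3032.964 kJ/kg
LHV = 48072 - 3032.964 = 45039.04 kJ/kg


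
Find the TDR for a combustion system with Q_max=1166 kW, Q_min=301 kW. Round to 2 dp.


TDR = Q_max / Q_min
TDR = 1166 / 301 = 3.87


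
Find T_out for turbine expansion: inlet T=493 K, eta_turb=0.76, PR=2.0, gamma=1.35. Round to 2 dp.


T_out = T_in * (1 - eta * (1 - PR^(-(gamma-1)/gamma)))
Exponent = -(1.35-1)/1.35 = -0.25925926
PR^exp = 2.0^(-0.25925926) = 0.83551680
Factor = 1 - 0.76*(1 - 0.83551680) = 0.87499277
T_out = 493 * 0.87499277 = 431.37 K


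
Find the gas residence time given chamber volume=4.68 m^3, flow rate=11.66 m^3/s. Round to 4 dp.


tau = V / Q_flow
tau = 4.68 / 11.66 = 0.4014 s


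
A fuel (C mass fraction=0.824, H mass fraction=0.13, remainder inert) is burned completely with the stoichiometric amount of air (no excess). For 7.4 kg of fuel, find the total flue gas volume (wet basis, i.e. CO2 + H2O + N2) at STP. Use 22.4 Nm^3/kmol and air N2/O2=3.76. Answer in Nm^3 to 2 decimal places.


Per kg fuel: CO2 = (C/12 kmol)*22.4 = (0.824/12)*22.4 = 1.53813 Nm^3
Per kg fuel: H2O = (H/2 kmol)*22.4 = (0.13/2)*22.4 = 1.45600 Nm^3
O2 needed per kg fuel = C/12 + H/4 = 0.824/12 + 0.13/4 = 0.10116667 kmol
Per kg fuel: N2 = O2*3.76*22.4 = 0.10116667*3.76*22.4 = 8.52066 Nm^3
Total per kg = 1.53813 + 1.45600 + 8.52066 = 11.51479 Nm^3
Total = 11.51479 * 7.4 = 85.21 Nm^3


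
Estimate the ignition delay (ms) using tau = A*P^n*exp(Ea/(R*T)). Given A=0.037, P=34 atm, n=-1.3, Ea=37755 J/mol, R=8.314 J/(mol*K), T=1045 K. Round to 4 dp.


tau = A * P^n * exp(Ea/(R*T))
P^n = 34^(-1.3) = 0.01021121
Ea/(R*T) = 37755/(8.314*1045) = 4.345584
exp(Ea/(R*T)) = 77.137084
tau = 0.037 * 0.01021121 * 77.137084 = 0.0291 ms


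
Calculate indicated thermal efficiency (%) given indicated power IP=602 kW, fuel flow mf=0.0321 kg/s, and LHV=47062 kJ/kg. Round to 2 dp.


eta_ith = (IP / (mf * LHV)) * 100
Denominator = 0.0321 * 47062 = 1510.6902 kW
eta_ith = (602 / 1510.6902) * 100 = 39.85%


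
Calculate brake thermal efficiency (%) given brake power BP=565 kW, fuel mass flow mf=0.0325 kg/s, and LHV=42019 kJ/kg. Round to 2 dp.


eta_BTE = (BP / (mf * LHV)) * 100
Denominator = 0.0325 * 42019 = 1365.6175 kW
eta_BTE = (565 / 1365.6175) * 100 = 41.37%


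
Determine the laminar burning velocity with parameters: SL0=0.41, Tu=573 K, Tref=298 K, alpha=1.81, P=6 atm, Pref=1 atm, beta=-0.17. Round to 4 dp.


SL = SL0 * (Tu/Tref)^alpha * (P/Pref)^beta
T ratio = 573/298 = 1.92281879
(T ratio)^alpha = 1.92281879^1.81 = 3.265340
(P/Pref)^beta = 6^(-0.17) = 0.737419
SL = 0.41 * 3.265340 * 0.737419 = 0.9872 m/s


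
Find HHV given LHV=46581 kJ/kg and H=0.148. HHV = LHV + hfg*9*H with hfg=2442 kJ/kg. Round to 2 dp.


HHV = LHV + hfg * 9 * H
Water addition = 2442 * 9 * 0.148 = 3252.744 kJ/kg
HHV = 46581 + 3252.744 = 49833.74 kJ/kg


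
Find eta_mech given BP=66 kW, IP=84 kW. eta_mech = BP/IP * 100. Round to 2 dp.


eta_mech = (BP / IP) * 100
Ratio = 66 / 84 = 0.7857
eta_mech = 0.7857 * 100 = 78.57%


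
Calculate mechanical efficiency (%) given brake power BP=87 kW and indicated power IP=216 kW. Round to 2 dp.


eta_mech = (BP / IP) * 100
Ratio = 87 / 216 = 0.4028
eta_mech = 0.4028 * 100 = 40.28%


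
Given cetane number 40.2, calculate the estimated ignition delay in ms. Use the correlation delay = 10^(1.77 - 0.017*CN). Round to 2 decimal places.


delay = 10^(1.77 - 0.017*CN)
Exponent = 1.77 - 0.017*40.2 = 1.0866
delay = 10^1.0866 = 12.21 ms


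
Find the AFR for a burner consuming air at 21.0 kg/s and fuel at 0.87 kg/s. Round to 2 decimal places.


AFR = m_air / m_fuel
AFR = 21.0 / 0.87 = 24.14


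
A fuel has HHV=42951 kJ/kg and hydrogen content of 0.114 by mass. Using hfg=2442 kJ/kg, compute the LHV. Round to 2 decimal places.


LHV = HHV - hfg * 9 * H
Water correction = 2442 * 9 * 0.114 = 2505.492 kJ/kg
LHV = 42951 - 2505.492 = 40445.51 kJ/kg


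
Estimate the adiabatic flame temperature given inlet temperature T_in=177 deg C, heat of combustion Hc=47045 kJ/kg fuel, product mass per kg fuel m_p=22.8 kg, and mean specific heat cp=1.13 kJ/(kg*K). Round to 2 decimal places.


T_ad = T_in + Hc / (m_p * cp)
Denominator = 22.8 * 1.13 = 25.7640
Temperature rise = 47045 / 25.7640 = 1826.00 K
T_ad = 177 + 1826.00 = 2003.00 deg C


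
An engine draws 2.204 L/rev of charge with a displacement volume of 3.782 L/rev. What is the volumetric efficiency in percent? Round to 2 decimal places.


eta_v = (V_actual / V_disp) * 100
Ratio = 2.204 / 3.782 = 0.5828
eta_v = 0.5828 * 100 = 58.28%


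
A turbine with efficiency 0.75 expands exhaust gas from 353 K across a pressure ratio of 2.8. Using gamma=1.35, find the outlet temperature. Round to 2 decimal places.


T_out = T_in * (1 - eta * (1 - PR^(-(gamma-1)/gamma)))
Exponent = -(1.35-1)/1.35 = -0.25925926
PR^exp = 2.8^(-0.25925926) = 0.76572026
Factor = 1 - 0.75*(1 - 0.76572026) = 0.82429020
T_out = 353 * 0.82429020 = 290.97 K


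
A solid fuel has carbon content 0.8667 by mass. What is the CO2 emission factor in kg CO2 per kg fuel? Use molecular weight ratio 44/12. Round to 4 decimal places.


EF = C_frac * (M_CO2 / M_C)
EF = 0.8667 * (44/12)
EF = 0.8667 * 3.666667 = 3.1779 kg_CO2/kg_fuel


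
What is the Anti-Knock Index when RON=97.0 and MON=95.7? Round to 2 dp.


AKI = (RON + MON) / 2
AKI = (97.0 + 95.7) / 2
AKI = 192.7 / 2 = 96.35


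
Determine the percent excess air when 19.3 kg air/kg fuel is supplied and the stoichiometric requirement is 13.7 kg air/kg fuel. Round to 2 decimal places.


Excess air = actual - stoichiometric = 19.3 - 13.7 = 5.60 kg/kg fuel
Excess air % = (excess / stoich) * 100 = (5.60 / 13.7) * 100 = 40.88%


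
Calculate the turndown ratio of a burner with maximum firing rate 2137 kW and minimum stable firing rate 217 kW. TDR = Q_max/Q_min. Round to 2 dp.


TDR = Q_max / Q_min
TDR = 2137 / 217 = 9.85


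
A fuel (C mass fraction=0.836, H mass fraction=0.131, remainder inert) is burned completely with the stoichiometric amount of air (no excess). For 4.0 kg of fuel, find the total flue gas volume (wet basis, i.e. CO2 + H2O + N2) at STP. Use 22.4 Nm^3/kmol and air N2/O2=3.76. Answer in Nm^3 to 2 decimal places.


Per kg fuel: CO2 = (C/12 kmol)*22.4 = (0.836/12)*22.4 = 1.56053 Nm^3
Per kg fuel: H2O = (H/2 kmol)*22.4 = (0.131/2)*22.4 = 1.46720 Nm^3
O2 needed per kg fuel = C/12 + H/4 = 0.836/12 + 0.131/4 = 0.10241667 kmol
Per kg fuel: N2 = O2*3.76*22.4 = 0.10241667*3.76*22.4 = 8.62594 Nm^3
Total per kg = 1.56053 + 1.46720 + 8.62594 = 11.65367 Nm^3
Total = 11.65367 * 4.0 = 46.61 Nm^3


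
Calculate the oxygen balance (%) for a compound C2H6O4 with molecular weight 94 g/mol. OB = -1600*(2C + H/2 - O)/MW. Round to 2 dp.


OB = -1600 * (2C + H/2 - O) / MW
Inner = 2*2 + 6/2 - 4 = 3.00
OB = -1600 * 3.00 / 94 = -51.06%


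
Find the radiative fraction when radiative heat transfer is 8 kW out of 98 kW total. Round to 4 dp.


f_rad = Q_rad / Q_total
f_rad = 8 / 98 = 0.0816


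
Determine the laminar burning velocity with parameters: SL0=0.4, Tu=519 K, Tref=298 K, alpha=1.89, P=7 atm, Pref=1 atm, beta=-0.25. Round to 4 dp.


SL = SL0 * (Tu/Tref)^alpha * (P/Pref)^beta
T ratio = 519/298 = 1.74161074
(T ratio)^alpha = 1.74161074^1.89 = 2.853629
(P/Pref)^beta = 7^(-0.25) = 0.614788
SL = 0.4 * 2.853629 * 0.614788 = 0.7018 m/s


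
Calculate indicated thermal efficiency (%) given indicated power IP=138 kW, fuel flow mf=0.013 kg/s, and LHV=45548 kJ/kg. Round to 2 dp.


eta_ith = (IP / (mf * LHV)) * 100
Denominator = 0.013 * 45548 = 592.1240 kW
eta_ith = (138 / 592.1240) * 100 = 23.31%


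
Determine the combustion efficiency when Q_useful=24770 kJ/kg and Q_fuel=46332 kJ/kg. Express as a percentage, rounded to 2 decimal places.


Efficiency = (Q_useful / Q_fuel) * 100
Efficiency = (24770 / 46332) * 100
Efficiency = 0.5346 * 100 = 53.46%


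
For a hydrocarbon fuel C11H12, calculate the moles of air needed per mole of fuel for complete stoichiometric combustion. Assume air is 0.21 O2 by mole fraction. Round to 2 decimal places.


Balanced combustion: C11H12 + 14 O2 -> 11 CO2 + 6 H2O
O2 needed = C + H/4 = 11 + 12/4 = 14.00 moles
Air moles = O2 / 0.21 = 14.00 / 0.21 = 66.67 moles air


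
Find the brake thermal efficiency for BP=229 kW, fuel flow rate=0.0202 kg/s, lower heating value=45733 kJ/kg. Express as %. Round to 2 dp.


eta_BTE = (BP / (mf * LHV)) * 100
Denominator = 0.0202 * 45733 = 923.8066 kW
eta_BTE = (229 / 923.8066) * 100 = 24.79%


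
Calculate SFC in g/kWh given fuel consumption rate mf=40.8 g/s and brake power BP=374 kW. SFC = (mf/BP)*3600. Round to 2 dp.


SFC = (mf / BP) * 3600
Rate = 40.8 / 374 = 0.109091 g/(s*kW)
SFC = 0.109091 * 3600 = 392.73 g/kWh


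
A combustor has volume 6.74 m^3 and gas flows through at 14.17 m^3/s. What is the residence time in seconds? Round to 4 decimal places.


tau = V / Q_flow
tau = 6.74 / 14.17 = 0.4757 s


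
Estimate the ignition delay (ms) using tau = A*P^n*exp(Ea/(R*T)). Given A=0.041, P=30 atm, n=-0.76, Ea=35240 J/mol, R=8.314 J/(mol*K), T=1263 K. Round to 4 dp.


tau = A * P^n * exp(Ea/(R*T))
P^n = 30^(-0.76) = 0.07540286
Ea/(R*T) = 35240/(8.314*1263) = 3.356004
exp(Ea/(R*T)) = 28.674392
tau = 0.041 * 0.07540286 * 28.674392 = 0.0886 ms


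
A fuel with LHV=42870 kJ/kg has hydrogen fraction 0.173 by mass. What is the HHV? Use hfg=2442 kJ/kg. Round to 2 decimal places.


HHV = LHV + hfg * 9 * H
Water addition = 2442 * 9 * 0.173 = 3802.194 kJ/kg
HHV = 42870 + 3802.194 = 46672.19 kJ/kg


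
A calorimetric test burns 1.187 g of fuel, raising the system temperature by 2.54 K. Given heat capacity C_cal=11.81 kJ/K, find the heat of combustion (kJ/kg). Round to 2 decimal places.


Hc = C_cal * delta_T / m_fuel
Q_released = 11.81 * 2.54 = 29.9974 kJ
m_fuel = 1.187 g = 1.187/1000 kg = 0.001187 kg
Hc = 29.9974 / 0.001187 = 25271.61 kJ/kg


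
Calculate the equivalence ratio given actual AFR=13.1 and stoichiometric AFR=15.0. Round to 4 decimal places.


phi = AFR_stoich / AFR_actual
phi = 15.0 / 13.1 = 1.1450


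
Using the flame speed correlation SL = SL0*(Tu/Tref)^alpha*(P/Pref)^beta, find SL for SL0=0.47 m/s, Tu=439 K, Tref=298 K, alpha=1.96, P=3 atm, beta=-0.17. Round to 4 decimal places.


SL = SL0 * (Tu/Tref)^alpha * (P/Pref)^beta
T ratio = 439/298 = 1.47315436
(T ratio)^alpha = 1.47315436^1.96 = 2.136813
(P/Pref)^beta = 3^(-0.17) = 0.829639
SL = 0.47 * 2.136813 * 0.829639 = 0.8332 m/s


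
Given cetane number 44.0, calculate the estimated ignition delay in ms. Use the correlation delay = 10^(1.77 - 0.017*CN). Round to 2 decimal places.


delay = 10^(1.77 - 0.017*CN)
Exponent = 1.77 - 0.017*44.0 = 1.0220
delay = 10^1.0220 = 10.52 ms


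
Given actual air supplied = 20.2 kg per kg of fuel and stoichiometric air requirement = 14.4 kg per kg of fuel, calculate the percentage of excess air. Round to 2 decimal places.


Excess air = actual - stoichiometric = 20.2 - 14.4 = 5.80 kg/kg fuel
Excess air % = (excess / stoich) * 100 = (5.80 / 14.4) * 100 = 40.28%


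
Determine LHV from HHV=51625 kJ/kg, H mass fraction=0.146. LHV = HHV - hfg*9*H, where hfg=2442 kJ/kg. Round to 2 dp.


LHV = HHV - hfg * 9 * H
Water correction = 2442 * 9 * 0.146 = 3208.788 kJ/kg
LHV = 51625 - 3208.788 = 48416.21 kJ/kg


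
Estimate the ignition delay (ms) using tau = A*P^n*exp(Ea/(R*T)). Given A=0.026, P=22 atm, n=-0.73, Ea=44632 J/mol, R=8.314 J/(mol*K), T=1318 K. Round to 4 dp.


tau = A * P^n * exp(Ea/(R*T))
P^n = 22^(-0.73) = 0.10472044
Ea/(R*T) = 44632/(8.314*1318) = 4.073061
exp(Ea/(R*T)) = 58.736482
tau = 0.026 * 0.10472044 * 58.736482 = 0.1599 ms


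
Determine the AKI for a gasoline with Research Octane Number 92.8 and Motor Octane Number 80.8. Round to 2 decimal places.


AKI = (RON + MON) / 2
AKI = (92.8 + 80.8) / 2
AKI = 173.6 / 2 = 86.80


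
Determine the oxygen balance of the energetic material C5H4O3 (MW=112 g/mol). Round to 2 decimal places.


OB = -1600 * (2C + H/2 - O) / MW
Inner = 2*5 + 4/2 - 3 = 9.00
OB = -1600 * 9.00 / 112 = -128.57%


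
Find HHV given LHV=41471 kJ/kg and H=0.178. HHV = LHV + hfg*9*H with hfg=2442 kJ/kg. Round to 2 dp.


HHV = LHV + hfg * 9 * H
Water addition = 2442 * 9 * 0.178 = 3912.084 kJ/kg
HHV = 41471 + 3912.084 = 45383.08 kJ/kg


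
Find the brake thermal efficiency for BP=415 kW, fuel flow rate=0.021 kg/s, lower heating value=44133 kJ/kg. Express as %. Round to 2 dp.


eta_BTE = (BP / (mf * LHV)) * 100
Denominator = 0.021 * 44133 = 926.7930 kW
eta_BTE = (415 / 926.7930) * 100 = 44.78%


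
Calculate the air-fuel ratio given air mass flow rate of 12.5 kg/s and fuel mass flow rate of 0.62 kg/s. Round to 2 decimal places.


AFR = m_air / m_fuel
AFR = 12.5 / 0.62 = 20.16


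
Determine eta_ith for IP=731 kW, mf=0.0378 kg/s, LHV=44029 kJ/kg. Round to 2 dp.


eta_ith = (IP / (mf * LHV)) * 100
Denominator = 0.0378 * 44029 = 1664.2962 kW
eta_ith = (731 / 1664.2962) * 100 = 43.92%


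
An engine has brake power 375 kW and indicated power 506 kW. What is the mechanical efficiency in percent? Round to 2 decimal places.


eta_mech = (BP / IP) * 100
Ratio = 375 / 506 = 0.7411
eta_mech = 0.7411 * 100 = 74.11%


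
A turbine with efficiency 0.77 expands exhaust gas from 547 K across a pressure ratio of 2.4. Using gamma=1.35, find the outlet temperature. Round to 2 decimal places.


T_out = T_in * (1 - eta * (1 - PR^(-(gamma-1)/gamma)))
Exponent = -(1.35-1)/1.35 = -0.25925926
PR^exp = 2.4^(-0.25925926) = 0.79694200
Factor = 1 - 0.77*(1 - 0.79694200) = 0.84364534
T_out = 547 * 0.84364534 = 461.47 K


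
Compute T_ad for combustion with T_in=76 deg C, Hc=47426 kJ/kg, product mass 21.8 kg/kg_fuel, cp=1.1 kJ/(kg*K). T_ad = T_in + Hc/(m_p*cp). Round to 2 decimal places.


T_ad = T_in + Hc / (m_p * cp)
Denominator = 21.8 * 1.1 = 23.9800
Temperature rise = 47426 / 23.9800 = 1977.73 K
T_ad = 76 + 1977.73 = 2053.73 deg C


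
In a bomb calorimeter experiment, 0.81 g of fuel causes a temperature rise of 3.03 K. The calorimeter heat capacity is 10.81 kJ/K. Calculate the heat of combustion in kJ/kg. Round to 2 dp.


Hc = C_cal * delta_T / m_fuel
Q_released = 10.81 * 3.03 = 32.7543 kJ
m_fuel = 0.81 g = 0.81/1000 kg = 0.000810 kg
Hc = 32.7543 / 0.000810 = 40437.41 kJ/kg


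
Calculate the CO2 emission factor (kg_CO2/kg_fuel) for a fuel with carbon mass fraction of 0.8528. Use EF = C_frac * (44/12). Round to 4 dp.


EF = C_frac * (M_CO2 / M_C)
EF = 0.8528 * (44/12)
EF = 0.8528 * 3.666667 = 3.1269 kg_CO2/kg_fuel


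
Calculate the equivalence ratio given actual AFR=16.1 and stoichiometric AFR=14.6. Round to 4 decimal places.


phi = AFR_stoich / AFR_actual
phi = 14.6 / 16.1 = 0.9068


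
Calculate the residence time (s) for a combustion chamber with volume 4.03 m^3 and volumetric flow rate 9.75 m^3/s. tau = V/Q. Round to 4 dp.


tau = V / Q_flow
tau = 4.03 / 9.75 = 0.4133 s


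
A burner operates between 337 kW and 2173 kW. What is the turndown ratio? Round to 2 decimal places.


TDR = Q_max / Q_min
TDR = 2173 / 337 = 6.45


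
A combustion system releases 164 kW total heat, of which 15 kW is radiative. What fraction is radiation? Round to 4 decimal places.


f_rad = Q_rad / Q_total
f_rad = 15 / 164 = 0.0915


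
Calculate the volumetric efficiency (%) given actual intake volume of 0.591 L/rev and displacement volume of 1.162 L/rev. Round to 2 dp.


eta_v = (V_actual / V_disp) * 100
Ratio = 0.591 / 1.162 = 0.5086
eta_v = 0.5086 * 100 = 50.86%


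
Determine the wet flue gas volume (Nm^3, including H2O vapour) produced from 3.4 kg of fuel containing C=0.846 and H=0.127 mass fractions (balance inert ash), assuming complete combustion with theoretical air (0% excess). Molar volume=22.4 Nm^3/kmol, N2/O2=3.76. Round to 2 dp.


Per kg fuel: CO2 = (C/12 kmol)*22.4 = (0.846/12)*22.4 = 1.57920 Nm^3
Per kg fuel: H2O = (H/2 kmol)*22.4 = (0.127/2)*22.4 = 1.42240 Nm^3
O2 needed per kg fuel = C/12 + H/4 = 0.846/12 + 0.127/4 = 0.10225000 kmol
Per kg fuel: N2 = O2*3.76*22.4 = 0.10225000*3.76*22.4 = 8.61190 Nm^3
Total per kg = 1.57920 + 1.42240 + 8.61190 = 11.61350 Nm^3
Total = 11.61350 * 3.4 = 39.49 Nm^3


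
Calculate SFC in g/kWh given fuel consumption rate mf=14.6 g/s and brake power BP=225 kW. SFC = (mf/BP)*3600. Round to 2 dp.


SFC = (mf / BP) * 3600
Rate = 14.6 / 225 = 0.064889 g/(s*kW)
SFC = 0.064889 * 3600 = 233.60 g/kWh


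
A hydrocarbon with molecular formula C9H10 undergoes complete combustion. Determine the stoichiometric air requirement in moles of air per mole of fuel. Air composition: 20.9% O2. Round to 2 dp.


Balanced combustion: C9H10 + 11.5 O2 -> 9 CO2 + 5 H2O
O2 needed = C + H/4 = 9 + 10/4 = 11.50 moles
Air moles = O2 / 0.209 = 11.50 / 0.209 = 55.02 moles air


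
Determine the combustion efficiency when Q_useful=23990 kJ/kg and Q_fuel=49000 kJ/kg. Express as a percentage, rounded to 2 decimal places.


Efficiency = (Q_useful / Q_fuel) * 100
Efficiency = (23990 / 49000) * 100
Efficiency = 0.4896 * 100 = 48.96%


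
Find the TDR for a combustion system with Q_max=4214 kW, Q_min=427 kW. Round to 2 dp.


TDR = Q_max / Q_min
TDR = 4214 / 427 = 9.87


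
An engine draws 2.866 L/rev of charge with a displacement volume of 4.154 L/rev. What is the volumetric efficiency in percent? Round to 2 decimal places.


eta_v = (V_actual / V_disp) * 100
Ratio = 2.866 / 4.154 = 0.6899
eta_v = 0.6899 * 100 = 68.99%


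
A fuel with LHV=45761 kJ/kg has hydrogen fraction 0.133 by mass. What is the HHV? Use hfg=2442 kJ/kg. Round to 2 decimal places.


HHV = LHV + hfg * 9 * H
Water addition = 2442 * 9 * 0.133 = 2923.074 kJ/kg
HHV = 45761 + 2923.074 = 48684.07 kJ/kg


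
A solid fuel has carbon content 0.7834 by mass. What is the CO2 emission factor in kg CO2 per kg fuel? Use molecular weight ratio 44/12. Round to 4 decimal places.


EF = C_frac * (M_CO2 / M_C)
EF = 0.7834 * (44/12)
EF = 0.7834 * 3.666667 = 2.8725 kg_CO2/kg_fuel


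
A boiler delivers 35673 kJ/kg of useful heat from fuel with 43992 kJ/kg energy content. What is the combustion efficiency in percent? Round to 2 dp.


Efficiency = (Q_useful / Q_fuel) * 100
Efficiency = (35673 / 43992) * 100
Efficiency = 0.8109 * 100 = 81.09%


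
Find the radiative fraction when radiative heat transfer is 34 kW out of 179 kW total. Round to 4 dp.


f_rad = Q_rad / Q_total
f_rad = 34 / 179 = 0.1899


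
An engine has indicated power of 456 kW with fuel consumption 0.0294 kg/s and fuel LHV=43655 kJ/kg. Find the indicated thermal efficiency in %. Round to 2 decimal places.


eta_ith = (IP / (mf * LHV)) * 100
Denominator = 0.0294 * 43655 = 1283.4570 kW
eta_ith = (456 / 1283.4570) * 100 = 35.53%


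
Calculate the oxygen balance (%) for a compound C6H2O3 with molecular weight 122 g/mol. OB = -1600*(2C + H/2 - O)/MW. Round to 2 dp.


OB = -1600 * (2C + H/2 - O) / MW
Inner = 2*6 + 2/2 - 3 = 10.00
OB = -1600 * 10.00 / 122 = -131.15%


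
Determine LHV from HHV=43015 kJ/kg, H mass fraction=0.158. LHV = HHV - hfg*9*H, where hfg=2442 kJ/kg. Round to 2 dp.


LHV = HHV - hfg * 9 * H
Water correction = 2442 * 9 * 0.158 = 3472.524 kJ/kg
LHV = 43015 - 3472.524 = 39542.48 kJ/kg


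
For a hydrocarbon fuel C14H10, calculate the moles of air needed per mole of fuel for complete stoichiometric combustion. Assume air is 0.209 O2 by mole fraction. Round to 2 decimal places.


Balanced combustion: C14H10 + 16.5 O2 -> 14 CO2 + 5 H2O
O2 needed = C + H/4 = 14 + 10/4 = 16.50 moles
Air moles = O2 / 0.209 = 16.50 / 0.209 = 78.95 moles air


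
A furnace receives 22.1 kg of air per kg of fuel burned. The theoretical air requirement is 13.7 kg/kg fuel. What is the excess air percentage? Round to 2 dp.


Excess air = actual - stoichiometric = 22.1 - 13.7 = 8.40 kg/kg fuel
Excess air % = (excess / stoich) * 100 = (8.40 / 13.7) * 100 = 61.31%


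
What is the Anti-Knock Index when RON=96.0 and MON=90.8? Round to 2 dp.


AKI = (RON + MON) / 2
AKI = (96.0 + 90.8) / 2
AKI = 186.8 / 2 = 93.40


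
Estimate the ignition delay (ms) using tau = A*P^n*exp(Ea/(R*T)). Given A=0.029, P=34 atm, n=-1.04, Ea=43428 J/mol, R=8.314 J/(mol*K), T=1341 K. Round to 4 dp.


tau = A * P^n * exp(Ea/(R*T))
P^n = 34^(-1.04) = 0.02554241
Ea/(R*T) = 43428/(8.314*1341) = 3.895211
exp(Ea/(R*T)) = 49.166445
tau = 0.029 * 0.02554241 * 49.166445 = 0.0364 ms


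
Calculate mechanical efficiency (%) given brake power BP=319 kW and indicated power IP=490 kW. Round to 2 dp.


eta_mech = (BP / IP) * 100
Ratio = 319 / 490 = 0.6510
eta_mech = 0.6510 * 100 = 65.10%


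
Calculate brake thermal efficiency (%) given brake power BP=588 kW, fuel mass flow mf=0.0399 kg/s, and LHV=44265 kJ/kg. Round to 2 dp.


eta_BTE = (BP / (mf * LHV)) * 100
Denominator = 0.0399 * 44265 = 1766.1735 kW
eta_BTE = (588 / 1766.1735) * 100 = 33.29%


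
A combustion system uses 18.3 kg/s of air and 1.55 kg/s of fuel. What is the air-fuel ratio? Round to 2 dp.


AFR = m_air / m_fuel
AFR = 18.3 / 1.55 = 11.81


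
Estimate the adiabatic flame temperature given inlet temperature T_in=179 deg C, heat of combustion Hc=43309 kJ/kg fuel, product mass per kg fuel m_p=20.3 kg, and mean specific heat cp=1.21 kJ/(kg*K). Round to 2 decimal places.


T_ad = T_in + Hc / (m_p * cp)
Denominator = 20.3 * 1.21 = 24.5630
Temperature rise = 43309 / 24.5630 = 1763.18 K
T_ad = 179 + 1763.18 = 1942.18 deg C


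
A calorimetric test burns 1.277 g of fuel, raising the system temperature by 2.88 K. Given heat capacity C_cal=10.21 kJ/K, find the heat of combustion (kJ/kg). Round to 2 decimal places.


Hc = C_cal * delta_T / m_fuel
Q_released = 10.21 * 2.88 = 29.4048 kJ
m_fuel = 1.277 g = 1.277/1000 kg = 0.001277 kg
Hc = 29.4048 / 0.001277 = 23026.47 kJ/kg


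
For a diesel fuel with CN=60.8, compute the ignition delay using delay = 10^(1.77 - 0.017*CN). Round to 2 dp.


delay = 10^(1.77 - 0.017*CN)
Exponent = 1.77 - 0.017*60.8 = 0.7364
delay = 10^0.7364 = 5.45 ms


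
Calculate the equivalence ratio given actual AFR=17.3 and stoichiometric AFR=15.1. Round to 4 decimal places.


phi = AFR_stoich / AFR_actual
phi = 15.1 / 17.3 = 0.8728


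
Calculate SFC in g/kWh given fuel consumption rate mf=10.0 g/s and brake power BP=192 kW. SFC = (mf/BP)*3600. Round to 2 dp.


SFC = (mf / BP) * 3600
Rate = 10.0 / 192 = 0.052083 g/(s*kW)
SFC = 0.052083 * 3600 = 187.50 g/kWh


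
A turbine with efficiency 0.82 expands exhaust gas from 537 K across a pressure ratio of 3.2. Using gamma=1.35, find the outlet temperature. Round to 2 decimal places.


T_out = T_in * (1 - eta * (1 - PR^(-(gamma-1)/gamma)))
Exponent = -(1.35-1)/1.35 = -0.25925926
PR^exp = 3.2^(-0.25925926) = 0.73966521
Factor = 1 - 0.82*(1 - 0.73966521) = 0.78652547
T_out = 537 * 0.78652547 = 422.36 K


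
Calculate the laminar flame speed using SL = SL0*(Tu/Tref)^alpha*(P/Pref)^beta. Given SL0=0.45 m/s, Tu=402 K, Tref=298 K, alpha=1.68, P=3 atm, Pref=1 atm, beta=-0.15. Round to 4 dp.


SL = SL0 * (Tu/Tref)^alpha * (P/Pref)^beta
T ratio = 402/298 = 1.34899329
(T ratio)^alpha = 1.34899329^1.68 = 1.653547
(P/Pref)^beta = 3^(-0.15) = 0.848070
SL = 0.45 * 1.653547 * 0.848070 = 0.6310 m/s


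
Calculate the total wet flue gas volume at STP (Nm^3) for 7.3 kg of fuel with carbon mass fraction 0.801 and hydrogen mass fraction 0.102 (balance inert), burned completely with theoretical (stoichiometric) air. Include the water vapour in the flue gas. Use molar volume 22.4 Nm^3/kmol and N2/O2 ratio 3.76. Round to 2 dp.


Per kg fuel: CO2 = (C/12 kmol)*22.4 = (0.801/12)*22.4 = 1.49520 Nm^3
Per kg fuel: H2O = (H/2 kmol)*22.4 = (0.102/2)*22.4 = 1.14240 Nm^3
O2 needed per kg fuel = C/12 + H/4 = 0.801/12 + 0.102/4 = 0.09225000 kmol
Per kg fuel: N2 = O2*3.76*22.4 = 0.09225000*3.76*22.4 = 7.76966 Nm^3
Total per kg = 1.49520 + 1.14240 + 7.76966 = 10.40726 Nm^3
Total = 10.40726 * 7.3 = 75.97 Nm^3


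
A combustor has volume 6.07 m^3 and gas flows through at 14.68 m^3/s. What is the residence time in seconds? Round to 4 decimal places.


tau = V / Q_flow
tau = 6.07 / 14.68 = 0.4135 s


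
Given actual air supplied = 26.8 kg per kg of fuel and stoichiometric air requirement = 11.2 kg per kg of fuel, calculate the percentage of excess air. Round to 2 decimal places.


Excess air = actual - stoichiometric = 26.8 - 11.2 = 15.60 kg/kg fuel
Excess air % = (excess / stoich) * 100 = (15.60 / 11.2) * 100 = 139.29%


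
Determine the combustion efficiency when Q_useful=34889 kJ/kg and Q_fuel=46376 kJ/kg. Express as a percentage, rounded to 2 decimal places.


Efficiency = (Q_useful / Q_fuel) * 100
Efficiency = (34889 / 46376) * 100
Efficiency = 0.7523 * 100 = 75.23%


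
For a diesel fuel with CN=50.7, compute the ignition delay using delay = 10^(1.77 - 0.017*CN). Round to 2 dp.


delay = 10^(1.77 - 0.017*CN)
Exponent = 1.77 - 0.017*50.7 = 0.9081
delay = 10^0.9081 = 8.09 ms


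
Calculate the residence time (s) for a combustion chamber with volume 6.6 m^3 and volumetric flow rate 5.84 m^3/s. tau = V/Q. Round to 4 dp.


tau = V / Q_flow
tau = 6.6 / 5.84 = 1.1301 s


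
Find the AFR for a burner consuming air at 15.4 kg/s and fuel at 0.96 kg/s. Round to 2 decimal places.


AFR = m_air / m_fuel
AFR = 15.4 / 0.96 = 16.04


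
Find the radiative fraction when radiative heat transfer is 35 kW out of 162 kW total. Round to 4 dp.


f_rad = Q_rad / Q_total
f_rad = 35 / 162 = 0.2160


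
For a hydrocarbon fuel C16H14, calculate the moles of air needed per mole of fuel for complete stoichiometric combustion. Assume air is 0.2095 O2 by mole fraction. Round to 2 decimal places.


Balanced combustion: C16H14 + 19.5 O2 -> 16 CO2 + 7 H2O
O2 needed = C + H/4 = 16 + 14/4 = 19.50 moles
Air moles = O2 / 0.2095 = 19.50 / 0.2095 = 93.08 moles air


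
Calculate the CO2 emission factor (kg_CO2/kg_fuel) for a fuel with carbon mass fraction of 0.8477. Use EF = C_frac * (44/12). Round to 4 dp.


EF = C_frac * (M_CO2 / M_C)
EF = 0.8477 * (44/12)
EF = 0.8477 * 3.666667 = 3.1082 kg_CO2/kg_fuel


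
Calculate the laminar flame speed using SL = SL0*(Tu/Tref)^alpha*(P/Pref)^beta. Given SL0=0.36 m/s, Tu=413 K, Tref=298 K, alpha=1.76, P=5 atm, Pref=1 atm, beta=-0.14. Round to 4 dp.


SL = SL0 * (Tu/Tref)^alpha * (P/Pref)^beta
T ratio = 413/298 = 1.38590604
(T ratio)^alpha = 1.38590604^1.76 = 1.776035
(P/Pref)^beta = 5^(-0.14) = 0.798260
SL = 0.36 * 1.776035 * 0.798260 = 0.5104 m/s


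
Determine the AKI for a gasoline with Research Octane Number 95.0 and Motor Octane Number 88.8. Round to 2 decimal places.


AKI = (RON + MON) / 2
AKI = (95.0 + 88.8) / 2
AKI = 183.8 / 2 = 91.90


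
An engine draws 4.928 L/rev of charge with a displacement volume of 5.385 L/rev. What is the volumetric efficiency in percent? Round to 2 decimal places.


eta_v = (V_actual / V_disp) * 100
Ratio = 4.928 / 5.385 = 0.9151
eta_v = 0.9151 * 100 = 91.51%


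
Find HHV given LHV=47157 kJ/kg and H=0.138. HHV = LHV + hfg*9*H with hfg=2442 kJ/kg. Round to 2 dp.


HHV = LHV + hfg * 9 * H
Water addition = 2442 * 9 * 0.138 = 3032.964 kJ/kg
HHV = 47157 + 3032.964 = 50189.96 kJ/kg


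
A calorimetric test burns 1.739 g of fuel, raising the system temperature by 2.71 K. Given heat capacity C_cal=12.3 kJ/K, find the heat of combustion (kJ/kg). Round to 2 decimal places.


Hc = C_cal * delta_T / m_fuel
Q_released = 12.3 * 2.71 = 33.3330 kJ
m_fuel = 1.739 g = 1.739/1000 kg = 0.001739 kg
Hc = 33.3330 / 0.001739 = 19167.91 kJ/kg


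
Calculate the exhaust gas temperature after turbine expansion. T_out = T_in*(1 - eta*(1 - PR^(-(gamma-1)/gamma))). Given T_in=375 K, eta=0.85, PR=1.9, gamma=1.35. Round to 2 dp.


T_out = T_in * (1 - eta * (1 - PR^(-(gamma-1)/gamma)))
Exponent = -(1.35-1)/1.35 = -0.25925926
PR^exp = 1.9^(-0.25925926) = 0.84670193
Factor = 1 - 0.85*(1 - 0.84670193) = 0.86969664
T_out = 375 * 0.86969664 = 326.14 K


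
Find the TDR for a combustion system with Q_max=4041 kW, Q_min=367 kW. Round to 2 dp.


TDR = Q_max / Q_min
TDR = 4041 / 367 = 11.01


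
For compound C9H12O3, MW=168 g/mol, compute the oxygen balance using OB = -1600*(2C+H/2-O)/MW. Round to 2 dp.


OB = -1600 * (2C + H/2 - O) / MW
Inner = 2*9 + 12/2 - 3 = 21.00
OB = -1600 * 21.00 / 168 = -200.00%


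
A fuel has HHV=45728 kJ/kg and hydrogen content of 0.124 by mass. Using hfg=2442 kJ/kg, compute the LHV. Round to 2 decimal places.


LHV = HHV - hfg * 9 * H
Water correction = 2442 * 9 * 0.124 = 2725.272 kJ/kg
LHV = 45728 - 2725.272 = 43002.73 kJ/kg


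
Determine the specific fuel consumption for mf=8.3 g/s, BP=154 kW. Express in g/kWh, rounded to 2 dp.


SFC = (mf / BP) * 3600
Rate = 8.3 / 154 = 0.053896 g/(s*kW)
SFC = 0.053896 * 3600 = 194.03 g/kWh


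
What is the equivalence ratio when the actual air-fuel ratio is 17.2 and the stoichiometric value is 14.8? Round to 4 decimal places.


phi = AFR_stoich / AFR_actual
phi = 14.8 / 17.2 = 0.8605


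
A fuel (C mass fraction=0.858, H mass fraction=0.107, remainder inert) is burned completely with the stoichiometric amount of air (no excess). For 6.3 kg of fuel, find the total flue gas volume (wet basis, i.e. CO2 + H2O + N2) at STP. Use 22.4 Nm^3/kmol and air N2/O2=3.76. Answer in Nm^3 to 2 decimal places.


Per kg fuel: CO2 = (C/12 kmol)*22.4 = (0.858/12)*22.4 = 1.60160 Nm^3
Per kg fuel: H2O = (H/2 kmol)*22.4 = (0.107/2)*22.4 = 1.19840 Nm^3
O2 needed per kg fuel = C/12 + H/4 = 0.858/12 + 0.107/4 = 0.09825000 kmol
Per kg fuel: N2 = O2*3.76*22.4 = 0.09825000*3.76*22.4 = 8.27501 Nm^3
Total per kg = 1.60160 + 1.19840 + 8.27501 = 11.07501 Nm^3
Total = 11.07501 * 6.3 = 69.77 Nm^3


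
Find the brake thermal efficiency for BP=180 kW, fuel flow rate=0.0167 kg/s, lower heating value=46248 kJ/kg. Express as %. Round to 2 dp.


eta_BTE = (BP / (mf * LHV)) * 100
Denominator = 0.0167 * 46248 = 772.3416 kW
eta_BTE = (180 / 772.3416) * 100 = 23.31%


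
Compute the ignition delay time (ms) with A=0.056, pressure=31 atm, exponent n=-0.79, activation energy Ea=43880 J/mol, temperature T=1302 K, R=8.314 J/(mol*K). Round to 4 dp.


tau = A * P^n * exp(Ea/(R*T))
P^n = 31^(-0.79) = 0.06634745
Ea/(R*T) = 43880/(8.314*1302) = 4.053644
exp(Ea/(R*T)) = 57.607000
tau = 0.056 * 0.06634745 * 57.607000 = 0.2140 ms


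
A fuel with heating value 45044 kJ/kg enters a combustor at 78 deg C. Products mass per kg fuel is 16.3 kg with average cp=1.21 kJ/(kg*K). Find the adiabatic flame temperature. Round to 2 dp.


T_ad = T_in + Hc / (m_p * cp)
Denominator = 16.3 * 1.21 = 19.7230
Temperature rise = 45044 / 19.7230 = 2283.83 K
T_ad = 78 + 2283.83 = 2361.83 deg C


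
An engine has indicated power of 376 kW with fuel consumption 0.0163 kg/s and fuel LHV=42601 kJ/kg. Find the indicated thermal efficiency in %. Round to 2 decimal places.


eta_ith = (IP / (mf * LHV)) * 100
Denominator = 0.0163 * 42601 = 694.3963 kW
eta_ith = (376 / 694.3963) * 100 = 54.15%


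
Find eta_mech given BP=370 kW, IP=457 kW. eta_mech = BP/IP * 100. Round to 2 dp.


eta_mech = (BP / IP) * 100
Ratio = 370 / 457 = 0.8096
eta_mech = 0.8096 * 100 = 80.96%


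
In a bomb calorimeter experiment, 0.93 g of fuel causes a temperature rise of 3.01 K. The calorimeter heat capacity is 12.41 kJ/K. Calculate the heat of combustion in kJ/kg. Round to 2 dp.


Hc = C_cal * delta_T / m_fuel
Q_released = 12.41 * 3.01 = 37.3541 kJ
m_fuel = 0.93 g = 0.93/1000 kg = 0.000930 kg
Hc = 37.3541 / 0.000930 = 40165.70 kJ/kg


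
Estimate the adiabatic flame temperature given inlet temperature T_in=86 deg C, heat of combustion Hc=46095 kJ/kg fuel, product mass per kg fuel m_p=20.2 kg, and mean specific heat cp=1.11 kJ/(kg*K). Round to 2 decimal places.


T_ad = T_in + Hc / (m_p * cp)
Denominator = 20.2 * 1.11 = 22.4220
Temperature rise = 46095 / 22.4220 = 2055.79 K
T_ad = 86 + 2055.79 = 2141.79 deg C


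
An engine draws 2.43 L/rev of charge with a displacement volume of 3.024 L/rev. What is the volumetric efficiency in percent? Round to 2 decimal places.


eta_v = (V_actual / V_disp) * 100
Ratio = 2.43 / 3.024 = 0.8036
eta_v = 0.8036 * 100 = 80.36%


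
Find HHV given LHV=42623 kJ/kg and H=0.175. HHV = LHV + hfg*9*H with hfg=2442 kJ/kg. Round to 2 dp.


HHV = LHV + hfg * 9 * H
Water addition = 2442 * 9 * 0.175 = 3846.150 kJ/kg
HHV = 42623 + 3846.150 = 46469.15 kJ/kg


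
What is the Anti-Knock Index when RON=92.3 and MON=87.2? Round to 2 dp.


AKI = (RON + MON) / 2
AKI = (92.3 + 87.2) / 2
AKI = 179.5 / 2 = 89.75


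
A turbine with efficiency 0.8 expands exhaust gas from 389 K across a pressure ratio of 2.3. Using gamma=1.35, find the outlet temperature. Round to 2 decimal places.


T_out = T_in * (1 - eta * (1 - PR^(-(gamma-1)/gamma)))
Exponent = -(1.35-1)/1.35 = -0.25925926
PR^exp = 2.3^(-0.25925926) = 0.80578413
Factor = 1 - 0.8*(1 - 0.80578413) = 0.84462730
T_out = 389 * 0.84462730 = 328.56 K


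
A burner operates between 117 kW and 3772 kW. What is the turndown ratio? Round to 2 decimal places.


TDR = Q_max / Q_min
TDR = 3772 / 117 = 32.24


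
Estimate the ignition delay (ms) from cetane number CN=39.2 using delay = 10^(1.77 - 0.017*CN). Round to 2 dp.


delay = 10^(1.77 - 0.017*CN)
Exponent = 1.77 - 0.017*39.2 = 1.1036
delay = 10^1.1036 = 12.69 ms


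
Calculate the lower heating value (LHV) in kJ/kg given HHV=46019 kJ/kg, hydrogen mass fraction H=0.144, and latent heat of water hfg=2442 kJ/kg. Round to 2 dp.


LHV = HHV - hfg * 9 * H
Water correction = 2442 * 9 * 0.144 = 3164.832 kJ/kg
LHV = 46019 - 3164.832 = 42854.17 kJ/kg


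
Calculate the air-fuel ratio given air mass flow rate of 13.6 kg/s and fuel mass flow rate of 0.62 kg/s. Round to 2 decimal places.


AFR = m_air / m_fuel
AFR = 13.6 / 0.62 = 21.94


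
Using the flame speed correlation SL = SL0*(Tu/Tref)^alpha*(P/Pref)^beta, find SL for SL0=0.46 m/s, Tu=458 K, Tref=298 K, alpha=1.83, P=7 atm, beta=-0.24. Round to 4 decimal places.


SL = SL0 * (Tu/Tref)^alpha * (P/Pref)^beta
T ratio = 458/298 = 1.53691275
(T ratio)^alpha = 1.53691275^1.83 = 2.195675
(P/Pref)^beta = 7^(-0.24) = 0.626869
SL = 0.46 * 2.195675 * 0.626869 = 0.6331 m/s


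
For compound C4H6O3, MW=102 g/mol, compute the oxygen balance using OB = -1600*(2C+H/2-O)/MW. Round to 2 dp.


OB = -1600 * (2C + H/2 - O) / MW
Inner = 2*4 + 6/2 - 3 = 8.00
OB = -1600 * 8.00 / 102 = -125.49%


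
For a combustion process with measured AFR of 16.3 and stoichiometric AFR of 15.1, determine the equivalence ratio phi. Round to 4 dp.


phi = AFR_stoich / AFR_actual
phi = 15.1 / 16.3 = 0.9264


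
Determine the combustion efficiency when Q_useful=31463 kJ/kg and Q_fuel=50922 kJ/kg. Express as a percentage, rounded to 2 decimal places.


Efficiency = (Q_useful / Q_fuel) * 100
Efficiency = (31463 / 50922) * 100
Efficiency = 0.6179 * 100 = 61.79%


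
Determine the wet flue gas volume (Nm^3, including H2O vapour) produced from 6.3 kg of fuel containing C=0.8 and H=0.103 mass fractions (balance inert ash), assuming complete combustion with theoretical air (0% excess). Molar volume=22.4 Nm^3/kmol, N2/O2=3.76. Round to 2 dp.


Per kg fuel: CO2 = (C/12 kmol)*22.4 = (0.8/12)*22.4 = 1.49333 Nm^3
Per kg fuel: H2O = (H/2 kmol)*22.4 = (0.103/2)*22.4 = 1.15360 Nm^3
O2 needed per kg fuel = C/12 + H/4 = 0.8/12 + 0.103/4 = 0.09241667 kmol
Per kg fuel: N2 = O2*3.76*22.4 = 0.09241667*3.76*22.4 = 7.78370 Nm^3
Total per kg = 1.49333 + 1.15360 + 7.78370 = 10.43063 Nm^3
Total = 10.43063 * 6.3 = 65.71 Nm^3


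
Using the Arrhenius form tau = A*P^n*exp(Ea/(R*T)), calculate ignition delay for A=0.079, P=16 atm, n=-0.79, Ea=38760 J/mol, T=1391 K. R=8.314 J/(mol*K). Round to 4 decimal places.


tau = A * P^n * exp(Ea/(R*T))
P^n = 16^(-0.79) = 0.11187813
Ea/(R*T) = 38760/(8.314*1391) = 3.351557
exp(Ea/(R*T)) = 28.547149
tau = 0.079 * 0.11187813 * 28.547149 = 0.2523 ms


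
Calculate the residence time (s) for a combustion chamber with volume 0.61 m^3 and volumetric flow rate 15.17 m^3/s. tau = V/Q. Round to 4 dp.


tau = V / Q_flow
tau = 0.61 / 15.17 = 0.0402 s


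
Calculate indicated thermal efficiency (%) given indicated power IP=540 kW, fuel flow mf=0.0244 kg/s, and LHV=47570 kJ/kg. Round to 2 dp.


eta_ith = (IP / (mf * LHV)) * 100
Denominator = 0.0244 * 47570 = 1160.7080 kW
eta_ith = (540 / 1160.7080) * 100 = 46.52%


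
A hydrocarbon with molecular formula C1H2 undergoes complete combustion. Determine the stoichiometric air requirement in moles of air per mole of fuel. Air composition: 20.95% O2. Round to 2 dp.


Balanced combustion: C1H2 + 1.5 O2 -> 1 CO2 + 1 H2O
O2 needed = C + H/4 = 1 + 2/4 = 1.50 moles
Air moles = O2 / 0.2095 = 1.50 / 0.2095 = 7.16 moles air


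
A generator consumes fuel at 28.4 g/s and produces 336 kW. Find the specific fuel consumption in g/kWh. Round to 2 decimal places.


SFC = (mf / BP) * 3600
Rate = 28.4 / 336 = 0.084524 g/(s*kW)
SFC = 0.084524 * 3600 = 304.29 g/kWh


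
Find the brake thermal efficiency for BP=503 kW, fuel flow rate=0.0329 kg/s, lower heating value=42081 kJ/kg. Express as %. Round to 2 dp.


eta_BTE = (BP / (mf * LHV)) * 100
Denominator = 0.0329 * 42081 = 1384.4649 kW
eta_BTE = (503 / 1384.4649) * 100 = 36.33%


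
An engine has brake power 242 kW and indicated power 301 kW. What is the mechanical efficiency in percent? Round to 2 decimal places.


eta_mech = (BP / IP) * 100
Ratio = 242 / 301 = 0.8040
eta_mech = 0.8040 * 100 = 80.40%


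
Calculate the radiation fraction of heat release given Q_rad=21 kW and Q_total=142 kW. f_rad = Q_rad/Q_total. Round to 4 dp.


f_rad = Q_rad / Q_total
f_rad = 21 / 142 = 0.1479


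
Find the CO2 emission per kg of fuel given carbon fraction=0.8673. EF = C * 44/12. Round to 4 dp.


EF = C_frac * (M_CO2 / M_C)
EF = 0.8673 * (44/12)
EF = 0.8673 * 3.666667 = 3.1801 kg_CO2/kg_fuel


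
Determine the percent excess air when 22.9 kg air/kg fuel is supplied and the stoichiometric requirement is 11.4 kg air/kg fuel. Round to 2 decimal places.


Excess air = actual - stoichiometric = 22.9 - 11.4 = 11.50 kg/kg fuel
Excess air % = (excess / stoich) * 100 = (11.50 / 11.4) * 100 = 100.88%


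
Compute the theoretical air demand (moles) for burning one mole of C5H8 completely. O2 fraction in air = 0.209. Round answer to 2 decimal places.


Balanced combustion: C5H8 + 7 O2 -> 5 CO2 + 4 H2O
O2 needed = C + H/4 = 5 + 8/4 = 7.00 moles
Air moles = O2 / 0.209 = 7.00 / 0.209 = 33.49 moles air


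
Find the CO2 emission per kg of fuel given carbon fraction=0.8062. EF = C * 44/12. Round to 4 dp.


EF = C_frac * (M_CO2 / M_C)
EF = 0.8062 * (44/12)
EF = 0.8062 * 3.666667 = 2.9561 kg_CO2/kg_fuel


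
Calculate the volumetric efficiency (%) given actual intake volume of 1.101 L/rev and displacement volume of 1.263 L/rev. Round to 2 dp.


eta_v = (V_actual / V_disp) * 100
Ratio = 1.101 / 1.263 = 0.8717
eta_v = 0.8717 * 100 = 87.17%


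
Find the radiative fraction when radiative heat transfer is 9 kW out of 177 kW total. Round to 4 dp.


f_rad = Q_rad / Q_total
f_rad = 9 / 177 = 0.0508


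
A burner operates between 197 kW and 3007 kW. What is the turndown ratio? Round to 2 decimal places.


TDR = Q_max / Q_min
TDR = 3007 / 197 = 15.26


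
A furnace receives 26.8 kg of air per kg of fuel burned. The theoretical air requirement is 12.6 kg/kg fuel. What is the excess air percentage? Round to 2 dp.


Excess air = actual - stoichiometric = 26.8 - 12.6 = 14.20 kg/kg fuel
Excess air % = (excess / stoich) * 100 = (14.20 / 12.6) * 100 = 112.70%


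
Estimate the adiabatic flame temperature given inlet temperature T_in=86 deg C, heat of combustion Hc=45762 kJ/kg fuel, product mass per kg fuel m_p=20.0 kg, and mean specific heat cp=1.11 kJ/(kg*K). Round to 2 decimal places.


T_ad = T_in + Hc / (m_p * cp)
Denominator = 20.0 * 1.11 = 22.2000
Temperature rise = 45762 / 22.2000 = 2061.35 K
T_ad = 86 + 2061.35 = 2147.35 deg C
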